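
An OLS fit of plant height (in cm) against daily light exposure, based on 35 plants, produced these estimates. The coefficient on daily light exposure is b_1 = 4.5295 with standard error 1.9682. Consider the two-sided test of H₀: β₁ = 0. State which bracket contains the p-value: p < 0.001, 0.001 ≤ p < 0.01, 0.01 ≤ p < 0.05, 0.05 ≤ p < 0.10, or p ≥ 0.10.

0.01 ≤ p < 0.05

t = 4.5295 / 1.9682 = 2.301.
df = n − 2 = 35 − 2 = 33.
Two-sided p = 2·P(T_{33} > |t|) ≈ 0.0278.
So 0.01 ≤ p < 0.05.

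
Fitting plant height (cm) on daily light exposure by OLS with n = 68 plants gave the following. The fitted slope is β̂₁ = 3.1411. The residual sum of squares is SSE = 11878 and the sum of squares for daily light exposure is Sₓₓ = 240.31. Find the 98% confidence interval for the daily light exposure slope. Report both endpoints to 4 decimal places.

(1.0778, 5.2044)

MSE = SSE/(n − 2) = 11878/66 = 179.97.
SE(β̂₁) = √(MSE/Sₓₓ) = √(179.97/240.31) = 0.865394.
df = n − 2 = 66.
t* = t_{0.01, 66} = 2.384186.
Margin = t* × SE = 2.384186 × 0.865394 = 2.063260.
CI: 3.1411 ± 2.063260 → (1.0778, 5.2044).
With 98% confidence, each one-unit increase in daily light exposure is associated with a change of between 1.0778 and 5.2044 cm in plant height.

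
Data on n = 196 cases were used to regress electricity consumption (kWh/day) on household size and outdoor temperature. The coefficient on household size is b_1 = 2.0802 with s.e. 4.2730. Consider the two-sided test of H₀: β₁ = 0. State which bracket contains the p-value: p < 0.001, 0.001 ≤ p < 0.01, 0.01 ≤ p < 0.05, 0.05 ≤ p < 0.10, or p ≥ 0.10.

t = 2.0802 / 4.2730 = 0.487.
df = n − k − 1 = 196 − 2 − 1 = 193.
Two-sided p = 2·P(T_{193} > |t|) ≈ 0.6269.
So p ≥ 0.10.

p ≥ 0.10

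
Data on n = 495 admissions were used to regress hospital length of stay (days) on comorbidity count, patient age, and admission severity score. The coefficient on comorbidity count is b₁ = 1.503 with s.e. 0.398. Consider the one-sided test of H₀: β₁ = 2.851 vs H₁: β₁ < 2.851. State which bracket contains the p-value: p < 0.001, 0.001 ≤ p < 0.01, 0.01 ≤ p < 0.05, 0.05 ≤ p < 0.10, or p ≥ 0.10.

t = (1.503 − 2.851) / 0.398 = -3.387.
df = n − k − 1 = 495 − 3 − 1 = 491.
One-sided p = P(T_{491} < t) ≈ 0.0004.
So p < 0.001.

p < 0.001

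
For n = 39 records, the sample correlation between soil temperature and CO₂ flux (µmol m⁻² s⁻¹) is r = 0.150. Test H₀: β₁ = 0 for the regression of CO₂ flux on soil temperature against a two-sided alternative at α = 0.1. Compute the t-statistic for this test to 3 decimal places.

t = 0.923

t = r·√(n − 2)/√(1 − r²) = 0.150·√37/√0.9775 = 0.923.
df = n − 2 = 37.
Two-sided p ≈ 0.3621, which is ≥ 0.1, so fail to reject H₀.
The data do not give significant evidence of a linear association between soil temperature and CO₂ flux.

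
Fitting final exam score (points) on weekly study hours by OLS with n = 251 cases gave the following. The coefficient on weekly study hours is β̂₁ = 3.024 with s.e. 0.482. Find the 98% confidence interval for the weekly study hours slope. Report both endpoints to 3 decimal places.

df = n − 2 = 251 − 2 = 249.
t* = t_{0.01, 249} = 2.341417.
Margin = t* × SE = 2.341417 × 0.482 = 1.12856.
CI: 3.024 ± 1.12856 → (1.895, 4.153).
With 98% confidence, each one-unit increase in weekly study hours is associated with a change of between 1.895 and 4.153 points in final exam score.

(1.895, 4.153)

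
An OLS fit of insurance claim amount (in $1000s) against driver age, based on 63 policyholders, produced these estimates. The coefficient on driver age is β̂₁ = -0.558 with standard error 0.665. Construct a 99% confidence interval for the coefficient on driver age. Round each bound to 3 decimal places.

(-2.326, 1.210)

df = n − 2 = 63 − 2 = 61.
t* = t_{0.005, 61} = 2.658857.
Margin = t* × SE = 2.658857 × 0.665 = 1.76814.
CI: -0.558 ± 1.76814 → (-2.326, 1.210).
With 99% confidence, each one-unit increase in driver age is associated with a change of between -2.326 and 1.210 $1000s in insurance claim amount.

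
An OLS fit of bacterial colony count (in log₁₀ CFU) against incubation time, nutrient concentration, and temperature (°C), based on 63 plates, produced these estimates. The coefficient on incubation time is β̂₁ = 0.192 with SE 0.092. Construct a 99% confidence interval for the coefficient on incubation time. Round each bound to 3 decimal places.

(-0.053, 0.437)

df = n − k − 1 = 63 − 3 − 1 = 59.
t* = t_{0.005, 59} = 2.661759.
Margin = t* × SE = 2.661759 × 0.092 = 0.24488.
CI: 0.192 ± 0.24488 → (-0.053, 0.437).
With 99% confidence, each one-unit increase in incubation time is associated with a change of between -0.053 and 0.437 log₁₀ CFU in bacterial colony count, holding the other predictors fixed.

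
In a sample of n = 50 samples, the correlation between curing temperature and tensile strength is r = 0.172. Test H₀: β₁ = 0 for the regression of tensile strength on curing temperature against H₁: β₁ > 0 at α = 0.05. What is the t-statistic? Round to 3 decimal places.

t = 1.210

t = r·√(n − 2)/√(1 − r²) = 0.172·√48/√0.970416 = 1.210.
df = n − 2 = 48.
One-sided p ≈ 0.1162, which is ≥ 0.05, so fail to reject H₀.
The data do not give significant evidence of a linear association between curing temperature and tensile strength.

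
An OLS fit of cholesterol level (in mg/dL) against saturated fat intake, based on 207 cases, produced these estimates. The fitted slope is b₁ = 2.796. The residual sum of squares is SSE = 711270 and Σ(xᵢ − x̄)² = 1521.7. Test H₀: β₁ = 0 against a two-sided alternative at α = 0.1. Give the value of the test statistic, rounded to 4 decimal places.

t = 1.8517

MSE = SSE/(n − 2) = 711270/205 = 3469.61.
SE(b₁) = √(MSE/Sₓₓ) = √(3469.61/1521.7) = 1.51.
t = 2.796 / 1.51 = 1.8517.
df = n − 2 = 205.
Two-sided p ≈ 0.0655, which is < 0.1, so reject H₀.
There is evidence that saturated fat intake is associated with cholesterol level.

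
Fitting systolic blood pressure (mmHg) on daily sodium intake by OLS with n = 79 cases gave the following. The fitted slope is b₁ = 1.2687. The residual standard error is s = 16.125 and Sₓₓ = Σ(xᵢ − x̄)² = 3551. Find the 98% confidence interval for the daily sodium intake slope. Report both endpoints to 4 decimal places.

(0.6258, 1.9116)

SE(b₁) = s/√Sₓₓ = 16.125/√3551 = 0.270598.
df = n − 2 = 77.
t* = t_{0.01, 77} = 2.375757.
Margin = t* × SE = 2.375757 × 0.270598 = 0.642875.
CI: 1.2687 ± 0.642875 → (0.6258, 1.9116).
With 98% confidence, each one-unit increase in daily sodium intake is associated with a change of between 0.6258 and 1.9116 mmHg in systolic blood pressure.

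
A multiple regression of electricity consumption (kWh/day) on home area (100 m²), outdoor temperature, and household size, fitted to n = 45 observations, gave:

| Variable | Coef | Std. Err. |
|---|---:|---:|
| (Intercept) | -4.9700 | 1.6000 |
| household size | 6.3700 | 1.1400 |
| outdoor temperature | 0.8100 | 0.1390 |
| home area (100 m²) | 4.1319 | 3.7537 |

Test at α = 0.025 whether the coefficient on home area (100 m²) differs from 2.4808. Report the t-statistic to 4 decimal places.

t = 0.4399

Read off: b = 4.1319, SE = 3.7537 for home area (100 m²).
H₀: β₁ = 2.4808 vs H₁: β₁ ≠ 2.4808.
t = (4.1319 − 2.4808) / 3.7537 = 0.4399.
df = n − k − 1 = 45 − 3 − 1 = 41.
Two-sided p ≈ 0.6623, which is ≥ 0.025, so fail to reject H₀.
The data are consistent with a true slope of 2.4808 kWh/day per unit of home area (100 m²), holding the other predictors fixed.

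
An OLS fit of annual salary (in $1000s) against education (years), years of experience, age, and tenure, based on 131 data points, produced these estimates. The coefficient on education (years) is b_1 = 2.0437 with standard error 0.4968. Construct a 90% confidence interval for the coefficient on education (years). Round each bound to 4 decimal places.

df = n − k − 1 = 131 − 4 − 1 = 126.
t* = t_{0.05, 126} = 1.657037.
Margin = t* × SE = 1.657037 × 0.4968 = 0.823216.
CI: 2.0437 ± 0.823216 → (1.2205, 2.8669).
With 90% confidence, each one-unit increase in education (years) is associated with a change of between 1.2205 and 2.8669 $1000s in annual salary, holding the other predictors fixed.

(1.2205, 2.8669)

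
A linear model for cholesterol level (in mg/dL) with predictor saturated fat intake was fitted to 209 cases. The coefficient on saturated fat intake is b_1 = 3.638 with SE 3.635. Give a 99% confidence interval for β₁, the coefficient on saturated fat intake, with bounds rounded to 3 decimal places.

df = n − 2 = 209 − 2 = 207.
t* = t_{0.005, 207} = 2.599788.
Margin = t* × SE = 2.599788 × 3.635 = 9.45023.
CI: 3.638 ± 9.45023 → (-5.812, 13.088).
With 99% confidence, each one-unit increase in saturated fat intake is associated with a change of between -5.812 and 13.088 mg/dL in cholesterol level.

(-5.812, 13.088)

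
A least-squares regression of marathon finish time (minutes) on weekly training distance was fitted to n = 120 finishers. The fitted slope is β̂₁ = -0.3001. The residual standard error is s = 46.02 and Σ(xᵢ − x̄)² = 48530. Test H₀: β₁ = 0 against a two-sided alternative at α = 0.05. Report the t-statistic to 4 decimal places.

SE(β̂₁) = s/√Sₓₓ = 46.02/√48530 = 0.208901.
t = -0.3001 / 0.208901 = -1.4366.
df = n − 2 = 118.
Two-sided p ≈ 0.1535, which is ≥ 0.05, so fail to reject H₀.
The data do not give significant evidence of an association between weekly training distance and marathon finish time.

t = -1.4366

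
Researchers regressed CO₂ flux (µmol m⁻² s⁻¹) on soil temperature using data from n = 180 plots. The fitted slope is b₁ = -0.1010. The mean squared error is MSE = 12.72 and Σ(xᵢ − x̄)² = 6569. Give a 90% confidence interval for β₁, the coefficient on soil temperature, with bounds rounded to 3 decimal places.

(-0.174, -0.028)

SE(b₁) = √(MSE/Sₓₓ) = √(12.72/6569) = 0.0440042.
df = n − 2 = 178.
t* = t_{0.05, 178} = 1.653459.
Margin = t* × SE = 1.653459 × 0.0440042 = 0.07276.
CI: -0.1010 ± 0.07276 → (-0.174, -0.028).
With 90% confidence, each one-unit increase in soil temperature is associated with a change of between -0.174 and -0.028 µmol m⁻² s⁻¹ in CO₂ flux.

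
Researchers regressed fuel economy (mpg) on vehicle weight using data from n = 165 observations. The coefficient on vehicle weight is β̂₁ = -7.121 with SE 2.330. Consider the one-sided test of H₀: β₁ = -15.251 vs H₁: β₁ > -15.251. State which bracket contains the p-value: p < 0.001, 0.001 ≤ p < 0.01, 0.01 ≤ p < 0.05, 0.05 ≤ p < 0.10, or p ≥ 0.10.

t = (-7.121 − (-15.251)) / 2.330 = 3.489.
df = n − 2 = 165 − 2 = 163.
One-sided p = P(T_{163} > t) ≈ 0.0003.
So p < 0.001.

p < 0.001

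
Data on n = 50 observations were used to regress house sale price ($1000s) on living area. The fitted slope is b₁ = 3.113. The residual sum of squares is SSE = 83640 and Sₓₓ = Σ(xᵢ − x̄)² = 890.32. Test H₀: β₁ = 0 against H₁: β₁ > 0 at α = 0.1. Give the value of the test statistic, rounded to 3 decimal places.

t = 2.225

MSE = SSE/(n − 2) = 83640/48 = 1742.5.
SE(b₁) = √(MSE/Sₓₓ) = √(1742.5/890.32) = 1.39899.
t = 3.113 / 1.39899 = 2.225.
df = n − 2 = 48.
One-sided p ≈ 0.0154, which is < 0.1, so reject H₀.
There is evidence that the true slope on living area is positive.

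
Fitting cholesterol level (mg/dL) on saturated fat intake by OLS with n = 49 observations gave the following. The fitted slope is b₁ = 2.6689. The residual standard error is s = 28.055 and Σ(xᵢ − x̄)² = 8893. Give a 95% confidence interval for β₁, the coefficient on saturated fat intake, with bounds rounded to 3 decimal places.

SE(b₁) = s/√Sₓₓ = 28.055/√8893 = 0.297499.
df = n − 2 = 47.
t* = t_{0.025, 47} = 2.011741.
Margin = t* × SE = 2.011741 × 0.297499 = 0.59849.
CI: 2.6689 ± 0.59849 → (2.070, 3.267).
With 95% confidence, each one-unit increase in saturated fat intake is associated with a change of between 2.070 and 3.267 mg/dL in cholesterol level.

(2.070, 3.267)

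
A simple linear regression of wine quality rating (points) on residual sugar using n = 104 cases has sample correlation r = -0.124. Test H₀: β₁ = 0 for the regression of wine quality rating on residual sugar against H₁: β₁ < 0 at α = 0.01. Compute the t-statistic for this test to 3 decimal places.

t = -1.262

t = r·√(n − 2)/√(1 − r²) = -0.124·√102/√0.984624 = -1.262.
df = n − 2 = 102.
One-sided p ≈ 0.1049, which is ≥ 0.01, so fail to reject H₀.
The data do not give significant evidence of a linear association between residual sugar and wine quality rating.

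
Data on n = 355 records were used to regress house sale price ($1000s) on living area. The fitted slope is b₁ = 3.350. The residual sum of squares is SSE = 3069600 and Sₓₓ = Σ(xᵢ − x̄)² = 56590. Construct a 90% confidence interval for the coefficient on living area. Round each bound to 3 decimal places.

MSE = SSE/(n − 2) = 3069600/353 = 8695.75.
SE(b₁) = √(MSE/Sₓₓ) = √(8695.75/56590) = 0.391998.
df = n − 2 = 353.
t* = t_{0.05, 353} = 1.649182.
Margin = t* × SE = 1.649182 × 0.391998 = 0.64648.
CI: 3.350 ± 0.64648 → (2.704, 3.996).
With 90% confidence, each one-unit increase in living area is associated with a change of between 2.704 and 3.996 $1000s in house sale price.

(2.704, 3.996)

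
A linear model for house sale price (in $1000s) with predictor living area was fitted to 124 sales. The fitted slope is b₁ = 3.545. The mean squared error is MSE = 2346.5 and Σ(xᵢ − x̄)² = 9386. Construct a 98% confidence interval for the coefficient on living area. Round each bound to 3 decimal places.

(2.366, 4.724)

SE(b₁) = √(MSE/Sₓₓ) = √(2346.5/9386) = 0.5.
df = n − 2 = 122.
t* = t_{0.01, 122} = 2.357302.
Margin = t* × SE = 2.357302 × 0.5 = 1.17865.
CI: 3.545 ± 1.17865 → (2.366, 4.724).
With 98% confidence, each one-unit increase in living area is associated with a change of between 2.366 and 4.724 $1000s in house sale price.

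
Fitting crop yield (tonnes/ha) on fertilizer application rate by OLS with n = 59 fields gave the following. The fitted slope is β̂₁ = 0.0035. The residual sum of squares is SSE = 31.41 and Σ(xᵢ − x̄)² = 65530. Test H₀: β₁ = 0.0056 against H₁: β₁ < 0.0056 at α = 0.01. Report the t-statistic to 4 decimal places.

MSE = SSE/(n − 2) = 31.41/57 = 0.551053.
SE(β̂₁) = √(MSE/Sₓₓ) = √(0.551053/65530) = 0.00289986.
t = (0.0035 − 0.0056) / 0.00289986 = -0.7242.
df = n − 2 = 57.
One-sided p ≈ 0.2360, which is ≥ 0.01, so fail to reject H₀.
The data do not give significant evidence that the true slope on fertilizer application rate is below 0.0056 tonnes/ha per unit.

t = -0.7242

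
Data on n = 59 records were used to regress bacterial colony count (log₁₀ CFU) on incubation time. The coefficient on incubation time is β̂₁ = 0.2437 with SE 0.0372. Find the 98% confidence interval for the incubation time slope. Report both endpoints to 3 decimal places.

df = n − 2 = 59 − 2 = 57.
t* = t_{0.01, 57} = 2.393568.
Margin = t* × SE = 2.393568 × 0.0372 = 0.08904.
CI: 0.2437 ± 0.08904 → (0.155, 0.333).
With 98% confidence, each one-unit increase in incubation time is associated with a change of between 0.155 and 0.333 log₁₀ CFU in bacterial colony count.

(0.155, 0.333)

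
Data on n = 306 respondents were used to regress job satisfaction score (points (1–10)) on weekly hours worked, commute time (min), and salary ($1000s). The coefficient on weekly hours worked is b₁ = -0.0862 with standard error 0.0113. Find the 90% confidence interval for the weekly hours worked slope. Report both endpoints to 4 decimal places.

(-0.1048, -0.0676)

df = n − k − 1 = 306 − 3 − 1 = 302.
t* = t_{0.05, 302} = 1.649915.
Margin = t* × SE = 1.649915 × 0.0113 = 0.018644.
CI: -0.0862 ± 0.018644 → (-0.1048, -0.0676).
With 90% confidence, each one-unit increase in weekly hours worked is associated with a change of between -0.1048 and -0.0676 points (1–10) in job satisfaction score, holding the other predictors fixed.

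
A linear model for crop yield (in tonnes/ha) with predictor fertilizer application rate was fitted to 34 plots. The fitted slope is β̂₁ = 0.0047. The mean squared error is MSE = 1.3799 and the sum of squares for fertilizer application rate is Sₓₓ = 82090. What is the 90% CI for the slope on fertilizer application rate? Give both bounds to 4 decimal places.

SE(β̂₁) = √(MSE/Sₓₓ) = √(1.3799/82090) = 0.00409995.
df = n − 2 = 32.
t* = t_{0.05, 32} = 1.693889.
Margin = t* × SE = 1.693889 × 0.00409995 = 0.006945.
CI: 0.0047 ± 0.006945 → (-0.0022, 0.0116).
With 90% confidence, each one-unit increase in fertilizer application rate is associated with a change of between -0.0022 and 0.0116 tonnes/ha in crop yield.

(-0.0022, 0.0116)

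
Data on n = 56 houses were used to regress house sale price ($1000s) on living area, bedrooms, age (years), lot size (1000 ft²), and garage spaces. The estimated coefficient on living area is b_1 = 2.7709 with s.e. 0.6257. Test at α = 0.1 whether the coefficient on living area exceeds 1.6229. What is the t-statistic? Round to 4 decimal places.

H₀: β₁ = 1.6229 vs H₁: β₁ > 1.6229.
t = (b_1 − β₁⁰)/SE = (2.7709 − 1.6229) / 0.6257 = 1.8347.
df = n − k − 1 = 56 − 5 − 1 = 50.
One-sided p ≈ 0.0362, which is < 0.1, so reject H₀.
There is evidence that the true slope on living area exceeds 1.6229 $1000s per unit, holding the other predictors fixed.

t = 1.8347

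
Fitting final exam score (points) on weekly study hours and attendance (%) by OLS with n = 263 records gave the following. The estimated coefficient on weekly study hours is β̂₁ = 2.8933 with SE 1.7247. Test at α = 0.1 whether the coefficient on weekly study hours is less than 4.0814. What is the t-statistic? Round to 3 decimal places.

t = -0.689

H₀: β₁ = 4.0814 vs H₁: β₁ < 4.0814.
t = (β̂₁ − β₁⁰)/SE = (2.8933 − 4.0814) / 1.7247 = -0.689.
df = n − k − 1 = 263 − 2 − 1 = 260.
One-sided p ≈ 0.2458, which is ≥ 0.1, so fail to reject H₀.
The data do not give significant evidence that the true slope on weekly study hours is below 4.0814 points per unit, holding the other predictors fixed.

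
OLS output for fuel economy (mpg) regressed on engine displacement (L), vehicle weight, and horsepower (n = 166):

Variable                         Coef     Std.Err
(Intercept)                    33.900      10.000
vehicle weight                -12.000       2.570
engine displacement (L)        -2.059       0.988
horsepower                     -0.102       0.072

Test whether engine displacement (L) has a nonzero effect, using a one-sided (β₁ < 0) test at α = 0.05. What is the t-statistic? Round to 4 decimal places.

t = -2.0840

Read off: b = -2.059, SE = 0.988 for engine displacement (L).
H₀: β₁ = 0 vs H₁: β₁ < 0.
t = -2.059 / 0.988 = -2.0840.
df = n − k − 1 = 166 − 3 − 1 = 162.
One-sided p ≈ 0.0194, which is < 0.05, so reject H₀.
There is evidence that the true slope on engine displacement (L) is negative, holding the other predictors fixed.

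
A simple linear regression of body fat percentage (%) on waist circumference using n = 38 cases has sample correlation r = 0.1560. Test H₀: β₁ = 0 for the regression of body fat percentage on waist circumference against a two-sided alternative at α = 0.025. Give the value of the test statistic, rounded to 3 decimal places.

t = r·√(n − 2)/√(1 − r²) = 0.1560·√36/√0.975664 = 0.948.
df = n − 2 = 36.
Two-sided p ≈ 0.3497, which is ≥ 0.025, so fail to reject H₀.
The data do not give significant evidence of a linear association between waist circumference and body fat percentage.

t = 0.948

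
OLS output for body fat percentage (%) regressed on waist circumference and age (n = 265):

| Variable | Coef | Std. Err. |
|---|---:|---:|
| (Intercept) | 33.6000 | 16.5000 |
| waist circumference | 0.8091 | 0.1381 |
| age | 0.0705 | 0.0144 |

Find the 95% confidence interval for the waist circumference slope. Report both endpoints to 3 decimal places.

Read off: b = 0.8091, SE = 0.1381 for waist circumference.
df = n − k − 1 = 265 − 2 − 1 = 262.
t* = t_{0.025, 262} = 1.96906.
Margin = t* × SE = 1.96906 × 0.1381 = 0.27193.
CI: 0.8091 ± 0.27193 → (0.537, 1.081).

(0.537, 1.081)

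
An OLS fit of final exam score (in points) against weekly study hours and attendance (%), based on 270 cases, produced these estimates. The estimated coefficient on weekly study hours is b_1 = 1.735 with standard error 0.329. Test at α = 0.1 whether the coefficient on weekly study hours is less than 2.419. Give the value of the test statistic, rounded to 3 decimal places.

H₀: β₁ = 2.419 vs H₁: β₁ < 2.419.
t = (b_1 − β₁⁰)/SE = (1.735 − 2.419) / 0.329 = -2.079.
df = n − k − 1 = 270 − 2 − 1 = 267.
One-sided p ≈ 0.0193, which is < 0.1, so reject H₀.
There is evidence that the true slope on weekly study hours is below 2.419 points per unit, holding the other predictors fixed.

t = -2.079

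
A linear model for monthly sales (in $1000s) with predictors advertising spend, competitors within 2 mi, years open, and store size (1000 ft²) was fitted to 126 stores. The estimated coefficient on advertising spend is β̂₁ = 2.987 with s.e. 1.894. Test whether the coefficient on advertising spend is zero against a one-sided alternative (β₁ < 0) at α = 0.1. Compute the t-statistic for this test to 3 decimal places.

H₀: β₁ = 0 vs H₁: β₁ < 0.
t = (β̂₁ − β₁⁰)/SE = 2.987 / 1.894 = 1.577.
df = n − k − 1 = 126 − 4 − 1 = 121.
One-sided p ≈ 0.9413, which is ≥ 0.1, so fail to reject H₀.
The data do not give significant evidence that the true slope on advertising spend is negative, holding the other predictors fixed.

t = 1.577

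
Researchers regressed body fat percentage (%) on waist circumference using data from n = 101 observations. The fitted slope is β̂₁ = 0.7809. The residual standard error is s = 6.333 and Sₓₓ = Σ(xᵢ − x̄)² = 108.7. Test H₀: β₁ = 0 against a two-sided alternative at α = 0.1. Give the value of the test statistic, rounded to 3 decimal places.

SE(β̂₁) = s/√Sₓₓ = 6.333/√108.7 = 0.607428.
t = 0.7809 / 0.607428 = 1.286.
df = n − 2 = 99.
Two-sided p ≈ 0.2016, which is ≥ 0.1, so fail to reject H₀.
The data do not give significant evidence of an association between waist circumference and body fat percentage.

t = 1.286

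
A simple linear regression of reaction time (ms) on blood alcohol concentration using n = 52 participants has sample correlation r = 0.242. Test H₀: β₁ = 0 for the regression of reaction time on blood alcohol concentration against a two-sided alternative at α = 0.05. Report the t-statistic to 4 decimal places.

t = 1.7636

t = r·√(n − 2)/√(1 − r²) = 0.242·√50/√0.941436 = 1.7636.
df = n − 2 = 50.
Two-sided p ≈ 0.0839, which is ≥ 0.05, so fail to reject H₀.
The data do not give significant evidence of a linear association between blood alcohol concentration and reaction time.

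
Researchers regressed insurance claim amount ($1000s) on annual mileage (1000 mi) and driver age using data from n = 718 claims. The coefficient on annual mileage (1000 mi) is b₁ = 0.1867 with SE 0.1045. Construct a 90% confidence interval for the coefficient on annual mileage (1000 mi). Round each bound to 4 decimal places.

(0.0146, 0.3588)

df = n − k − 1 = 718 − 2 − 1 = 715.
t* = t_{0.05, 715} = 1.646988.
Margin = t* × SE = 1.646988 × 0.1045 = 0.172110.
CI: 0.1867 ± 0.172110 → (0.0146, 0.3588).
With 90% confidence, each one-unit increase in annual mileage (1000 mi) is associated with a change of between 0.0146 and 0.3588 $1000s in insurance claim amount, holding the other predictors fixed.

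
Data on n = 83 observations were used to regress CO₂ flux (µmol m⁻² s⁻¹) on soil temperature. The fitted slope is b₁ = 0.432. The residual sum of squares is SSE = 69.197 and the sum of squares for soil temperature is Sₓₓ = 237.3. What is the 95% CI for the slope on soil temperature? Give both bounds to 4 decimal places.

MSE = SSE/(n − 2) = 69.197/81 = 0.854284.
SE(b₁) = √(MSE/Sₓₓ) = √(0.854284/237.3) = 0.0600001.
df = n − 2 = 81.
t* = t_{0.025, 81} = 1.989686.
Margin = t* × SE = 1.989686 × 0.0600001 = 0.119381.
CI: 0.432 ± 0.119381 → (0.3126, 0.5514).
With 95% confidence, each one-unit increase in soil temperature is associated with a change of between 0.3126 and 0.5514 µmol m⁻² s⁻¹ in CO₂ flux.

(0.3126, 0.5514)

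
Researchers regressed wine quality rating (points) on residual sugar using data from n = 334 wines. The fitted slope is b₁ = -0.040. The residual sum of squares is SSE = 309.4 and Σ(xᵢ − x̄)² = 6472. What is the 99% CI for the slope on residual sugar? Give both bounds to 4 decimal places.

MSE = SSE/(n − 2) = 309.4/332 = 0.931928.
SE(b₁) = √(MSE/Sₓₓ) = √(0.931928/6472) = 0.0119997.
df = n − 2 = 332.
t* = t_{0.005, 332} = 2.590719.
Margin = t* × SE = 2.590719 × 0.0119997 = 0.031088.
CI: -0.040 ± 0.031088 → (-0.0711, -0.0089).
With 99% confidence, each one-unit increase in residual sugar is associated with a change of between -0.0711 and -0.0089 points in wine quality rating.

(-0.0711, -0.0089)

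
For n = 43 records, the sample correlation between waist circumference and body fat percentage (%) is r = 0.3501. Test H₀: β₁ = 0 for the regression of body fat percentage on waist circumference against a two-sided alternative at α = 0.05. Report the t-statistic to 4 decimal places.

t = r·√(n − 2)/√(1 − r²) = 0.3501·√41/√0.87743 = 2.3932.
df = n − 2 = 41.
Two-sided p ≈ 0.0214, which is < 0.05, so reject H₀.
There is evidence of a linear association between waist circumference and body fat percentage.

t = 2.3932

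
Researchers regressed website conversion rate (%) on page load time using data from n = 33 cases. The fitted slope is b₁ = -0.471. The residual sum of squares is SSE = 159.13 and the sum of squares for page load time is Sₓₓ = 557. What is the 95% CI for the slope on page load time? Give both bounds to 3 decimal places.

MSE = SSE/(n − 2) = 159.13/31 = 5.13323.
SE(b₁) = √(MSE/Sₓₓ) = √(5.13323/557) = 0.0959992.
df = n − 2 = 31.
t* = t_{0.025, 31} = 2.039513.
Margin = t* × SE = 2.039513 × 0.0959992 = 0.19579.
CI: -0.471 ± 0.19579 → (-0.667, -0.275).
With 95% confidence, each one-unit increase in page load time is associated with a change of between -0.667 and -0.275 % in website conversion rate.

(-0.667, -0.275)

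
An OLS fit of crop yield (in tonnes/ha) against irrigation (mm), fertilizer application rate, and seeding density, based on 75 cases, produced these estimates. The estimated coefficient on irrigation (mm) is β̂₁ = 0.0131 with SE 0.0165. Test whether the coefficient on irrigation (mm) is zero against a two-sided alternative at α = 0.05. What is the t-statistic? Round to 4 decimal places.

H₀: β₁ = 0 vs H₁: β₁ ≠ 0.
t = (β̂₁ − β₁⁰)/SE = 0.0131 / 0.0165 = 0.7939.
df = n − k − 1 = 75 − 3 − 1 = 71.
Two-sided p ≈ 0.4299, which is ≥ 0.05, so fail to reject H₀.
The data do not give significant evidence of an association between irrigation (mm) and crop yield, after adjusting for the other predictors.

t = 0.7939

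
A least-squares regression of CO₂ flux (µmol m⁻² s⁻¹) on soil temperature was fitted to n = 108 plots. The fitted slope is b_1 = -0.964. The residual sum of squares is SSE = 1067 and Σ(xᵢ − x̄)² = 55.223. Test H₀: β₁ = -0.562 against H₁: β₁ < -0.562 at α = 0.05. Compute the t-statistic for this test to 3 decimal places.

t = -0.942

MSE = SSE/(n − 2) = 1067/106 = 10.066.
SE(b_1) = √(MSE/Sₓₓ) = √(10.066/55.223) = 0.426942.
t = (-0.964 − (-0.562)) / 0.426942 = -0.942.
df = n − 2 = 106.
One-sided p ≈ 0.1743, which is ≥ 0.05, so fail to reject H₀.
The data do not give significant evidence that the true slope on soil temperature is below -0.562 µmol m⁻² s⁻¹ per unit.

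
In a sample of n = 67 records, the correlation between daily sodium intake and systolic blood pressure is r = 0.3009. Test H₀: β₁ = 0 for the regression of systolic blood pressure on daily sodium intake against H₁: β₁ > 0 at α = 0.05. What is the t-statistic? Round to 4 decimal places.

t = r·√(n − 2)/√(1 − r²) = 0.3009·√65/√0.909459 = 2.5438.
df = n − 2 = 65.
One-sided p ≈ 0.0067, which is < 0.05, so reject H₀.
There is evidence of a linear association between daily sodium intake and systolic blood pressure.

t = 2.5438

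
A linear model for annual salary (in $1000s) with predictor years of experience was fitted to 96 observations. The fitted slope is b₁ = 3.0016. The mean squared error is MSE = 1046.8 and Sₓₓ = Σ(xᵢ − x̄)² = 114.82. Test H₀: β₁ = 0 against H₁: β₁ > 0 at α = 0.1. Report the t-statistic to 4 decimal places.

t = 0.9941

SE(b₁) = √(MSE/Sₓₓ) = √(1046.8/114.82) = 3.01942.
t = 3.0016 / 3.01942 = 0.9941.
df = n − 2 = 94.
One-sided p ≈ 0.1614, which is ≥ 0.1, so fail to reject H₀.
The data do not give significant evidence that the true slope on years of experience is positive.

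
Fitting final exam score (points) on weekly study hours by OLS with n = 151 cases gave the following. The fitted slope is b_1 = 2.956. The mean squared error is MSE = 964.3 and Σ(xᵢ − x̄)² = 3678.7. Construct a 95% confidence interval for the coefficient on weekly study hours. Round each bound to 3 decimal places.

SE(b_1) = √(MSE/Sₓₓ) = √(964.3/3678.7) = 0.511987.
df = n − 2 = 149.
t* = t_{0.025, 149} = 1.976013.
Margin = t* × SE = 1.976013 × 0.511987 = 1.01169.
CI: 2.956 ± 1.01169 → (1.944, 3.968).
With 95% confidence, each one-unit increase in weekly study hours is associated with a change of between 1.944 and 3.968 points in final exam score.

(1.944, 3.968)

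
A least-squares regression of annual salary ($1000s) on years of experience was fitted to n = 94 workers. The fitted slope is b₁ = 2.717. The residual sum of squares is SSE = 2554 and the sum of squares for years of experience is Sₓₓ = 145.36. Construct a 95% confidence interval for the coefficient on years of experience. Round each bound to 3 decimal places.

MSE = SSE/(n − 2) = 2554/92 = 27.7609.
SE(b₁) = √(MSE/Sₓₓ) = √(27.7609/145.36) = 0.437013.
df = n − 2 = 92.
t* = t_{0.025, 92} = 1.986086.
Margin = t* × SE = 1.986086 × 0.437013 = 0.86794.
CI: 2.717 ± 0.86794 → (1.849, 3.585).
With 95% confidence, each one-unit increase in years of experience is associated with a change of between 1.849 and 3.585 $1000s in annual salary.

(1.849, 3.585)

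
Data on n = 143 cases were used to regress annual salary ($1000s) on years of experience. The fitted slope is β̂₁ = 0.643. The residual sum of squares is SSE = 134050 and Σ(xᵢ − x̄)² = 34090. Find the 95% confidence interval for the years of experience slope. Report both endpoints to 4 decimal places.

MSE = SSE/(n − 2) = 134050/141 = 950.709.
SE(β̂₁) = √(MSE/Sₓₓ) = √(950.709/34090) = 0.166998.
df = n − 2 = 141.
t* = t_{0.025, 141} = 1.976931.
Margin = t* × SE = 1.976931 × 0.166998 = 0.330143.
CI: 0.643 ± 0.330143 → (0.3129, 0.9731).
With 95% confidence, each one-unit increase in years of experience is associated with a change of between 0.3129 and 0.9731 $1000s in annual salary.

(0.3129, 0.9731)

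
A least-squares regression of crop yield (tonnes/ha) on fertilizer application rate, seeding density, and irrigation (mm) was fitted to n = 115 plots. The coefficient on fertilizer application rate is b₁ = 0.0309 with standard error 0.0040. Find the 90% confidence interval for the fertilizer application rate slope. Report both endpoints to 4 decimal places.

df = n − k − 1 = 115 − 3 − 1 = 111.
t* = t_{0.05, 111} = 1.658697.
Margin = t* × SE = 1.658697 × 0.0040 = 0.006635.
CI: 0.0309 ± 0.006635 → (0.0243, 0.0375).
With 90% confidence, each one-unit increase in fertilizer application rate is associated with a change of between 0.0243 and 0.0375 tonnes/ha in crop yield, holding the other predictors fixed.

(0.0243, 0.0375)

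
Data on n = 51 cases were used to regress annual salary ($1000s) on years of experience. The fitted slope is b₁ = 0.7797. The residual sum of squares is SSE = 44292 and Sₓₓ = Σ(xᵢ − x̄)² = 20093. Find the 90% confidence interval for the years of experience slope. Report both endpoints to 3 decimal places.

MSE = SSE/(n − 2) = 44292/49 = 903.918.
SE(b₁) = √(MSE/Sₓₓ) = √(903.918/20093) = 0.212101.
df = n − 2 = 49.
t* = t_{0.05, 49} = 1.676551.
Margin = t* × SE = 1.676551 × 0.212101 = 0.35560.
CI: 0.7797 ± 0.35560 → (0.424, 1.135).
With 90% confidence, each one-unit increase in years of experience is associated with a change of between 0.424 and 1.135 $1000s in annual salary.

(0.424, 1.135)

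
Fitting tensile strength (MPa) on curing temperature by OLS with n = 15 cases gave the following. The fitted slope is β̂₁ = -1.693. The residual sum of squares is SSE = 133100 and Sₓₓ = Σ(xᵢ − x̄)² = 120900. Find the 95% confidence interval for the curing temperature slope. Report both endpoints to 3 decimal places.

MSE = SSE/(n − 2) = 133100/13 = 10238.5.
SE(β̂₁) = √(MSE/Sₓₓ) = √(10238.5/120900) = 0.291008.
df = n − 2 = 13.
t* = t_{0.025, 13} = 2.160369.
Margin = t* × SE = 2.160369 × 0.291008 = 0.62868.
CI: -1.693 ± 0.62868 → (-2.322, -1.064).
With 95% confidence, each one-unit increase in curing temperature is associated with a change of between -2.322 and -1.064 MPa in tensile strength.

(-2.322, -1.064)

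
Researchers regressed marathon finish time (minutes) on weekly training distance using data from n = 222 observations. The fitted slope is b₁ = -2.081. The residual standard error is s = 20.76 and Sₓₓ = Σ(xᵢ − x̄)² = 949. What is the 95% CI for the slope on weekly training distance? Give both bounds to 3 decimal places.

(-3.409, -0.753)

SE(b₁) = s/√Sₓₓ = 20.76/√949 = 0.673898.
df = n − 2 = 220.
t* = t_{0.025, 220} = 1.970806.
Margin = t* × SE = 1.970806 × 0.673898 = 1.32812.
CI: -2.081 ± 1.32812 → (-3.409, -0.753).
With 95% confidence, each one-unit increase in weekly training distance is associated with a change of between -3.409 and -0.753 minutes in marathon finish time.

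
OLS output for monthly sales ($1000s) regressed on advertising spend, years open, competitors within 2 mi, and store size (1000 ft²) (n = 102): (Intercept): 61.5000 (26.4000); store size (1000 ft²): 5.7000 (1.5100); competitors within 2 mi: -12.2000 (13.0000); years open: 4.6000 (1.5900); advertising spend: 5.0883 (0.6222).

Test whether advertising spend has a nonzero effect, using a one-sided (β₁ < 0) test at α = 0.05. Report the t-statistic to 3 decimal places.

t = 8.178

Read off: b = 5.0883, SE = 0.6222 for advertising spend.
H₀: β₁ = 0 vs H₁: β₁ < 0.
t = 5.0883 / 0.6222 = 8.178.
df = n − k − 1 = 102 − 4 − 1 = 97.
One-sided p ≈ 1.0000, which is ≥ 0.05, so fail to reject H₀.
The data do not give significant evidence that the true slope on advertising spend is negative, holding the other predictors fixed.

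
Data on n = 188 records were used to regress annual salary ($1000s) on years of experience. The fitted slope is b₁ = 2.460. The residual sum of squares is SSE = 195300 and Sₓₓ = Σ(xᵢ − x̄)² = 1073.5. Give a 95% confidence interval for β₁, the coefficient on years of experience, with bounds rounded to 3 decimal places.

MSE = SSE/(n − 2) = 195300/186 = 1050.
SE(b₁) = √(MSE/Sₓₓ) = √(1050/1073.5) = 0.988994.
df = n − 2 = 186.
t* = t_{0.025, 186} = 1.9728.
Margin = t* × SE = 1.9728 × 0.988994 = 1.95109.
CI: 2.460 ± 1.95109 → (0.509, 4.411).
With 95% confidence, each one-unit increase in years of experience is associated with a change of between 0.509 and 4.411 $1000s in annual salary.

(0.509, 4.411)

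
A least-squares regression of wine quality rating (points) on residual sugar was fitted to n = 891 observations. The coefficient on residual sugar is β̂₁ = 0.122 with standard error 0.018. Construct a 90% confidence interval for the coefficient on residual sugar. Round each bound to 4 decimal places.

df = n − 2 = 891 − 2 = 889.
t* = t_{0.05, 889} = 1.646569.
Margin = t* × SE = 1.646569 × 0.018 = 0.029638.
CI: 0.122 ± 0.029638 → (0.0924, 0.1516).
With 90% confidence, each one-unit increase in residual sugar is associated with a change of between 0.0924 and 0.1516 points in wine quality rating.

(0.0924, 0.1516)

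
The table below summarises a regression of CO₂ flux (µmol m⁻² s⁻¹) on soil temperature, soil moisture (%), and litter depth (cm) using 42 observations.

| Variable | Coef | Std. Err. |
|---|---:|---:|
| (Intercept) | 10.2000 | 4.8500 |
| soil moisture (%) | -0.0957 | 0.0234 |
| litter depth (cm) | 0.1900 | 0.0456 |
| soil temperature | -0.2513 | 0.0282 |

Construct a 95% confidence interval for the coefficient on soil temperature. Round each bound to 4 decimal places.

(-0.3084, -0.1942)

Read off: b = -0.2513, SE = 0.0282 for soil temperature.
df = n − k − 1 = 42 − 3 − 1 = 38.
t* = t_{0.025, 38} = 2.024394.
Margin = t* × SE = 2.024394 × 0.0282 = 0.057088.
CI: -0.2513 ± 0.057088 → (-0.3084, -0.1942).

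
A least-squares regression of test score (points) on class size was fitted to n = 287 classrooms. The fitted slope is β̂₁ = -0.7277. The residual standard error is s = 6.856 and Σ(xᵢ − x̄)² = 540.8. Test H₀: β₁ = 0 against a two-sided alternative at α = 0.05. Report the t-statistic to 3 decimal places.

t = -2.468

SE(β̂₁) = s/√Sₓₓ = 6.856/√540.8 = 0.294817.
t = -0.7277 / 0.294817 = -2.468.
df = n − 2 = 285.
Two-sided p ≈ 0.0142, which is < 0.05, so reject H₀.
There is evidence that class size is associated with test score.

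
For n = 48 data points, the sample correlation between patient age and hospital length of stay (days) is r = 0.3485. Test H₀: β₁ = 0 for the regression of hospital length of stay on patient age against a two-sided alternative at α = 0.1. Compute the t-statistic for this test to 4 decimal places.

t = r·√(n − 2)/√(1 − r²) = 0.3485·√46/√0.878548 = 2.5217.
df = n − 2 = 46.
Two-sided p ≈ 0.0152, which is < 0.1, so reject H₀.
There is evidence of a linear association between patient age and hospital length of stay.

t = 2.5217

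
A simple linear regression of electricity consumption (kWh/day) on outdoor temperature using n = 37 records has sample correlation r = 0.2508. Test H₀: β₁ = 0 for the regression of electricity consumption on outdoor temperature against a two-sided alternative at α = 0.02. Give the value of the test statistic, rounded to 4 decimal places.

t = r·√(n − 2)/√(1 − r²) = 0.2508·√35/√0.937099 = 1.5327.
df = n − 2 = 35.
Two-sided p ≈ 0.1343, which is ≥ 0.02, so fail to reject H₀.
The data do not give significant evidence of a linear association between outdoor temperature and electricity consumption.

t = 1.5327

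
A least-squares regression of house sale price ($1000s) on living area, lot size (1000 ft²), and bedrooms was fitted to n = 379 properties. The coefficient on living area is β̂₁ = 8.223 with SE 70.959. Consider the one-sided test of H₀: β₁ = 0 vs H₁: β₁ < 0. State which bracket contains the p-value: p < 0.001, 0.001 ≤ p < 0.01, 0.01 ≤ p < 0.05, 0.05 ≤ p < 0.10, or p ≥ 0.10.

t = 8.223 / 70.959 = 0.116.
df = n − k − 1 = 379 − 3 − 1 = 375.
One-sided p = P(T_{375} < t) ≈ 0.5461.
So p ≥ 0.10.

p ≥ 0.10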